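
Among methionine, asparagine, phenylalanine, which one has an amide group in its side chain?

asparagine

Only N (asparagine) and Q (glutamine) carry a side-chain carboxamide.
Of the listed options, only asparagine belongs to this group.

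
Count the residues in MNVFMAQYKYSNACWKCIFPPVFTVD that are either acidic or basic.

Acidic: D, E. Basic: H, K, R.
Acidic residues here: D26 (1).
Basic residues here: K9, K16 (2).
The two groups share no amino acid, so total = 1 + 2 = 3.

3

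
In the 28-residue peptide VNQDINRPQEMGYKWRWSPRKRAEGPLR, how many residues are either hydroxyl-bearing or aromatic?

Hydroxyl-bearing: S, T, Y. Aromatic: F, W, Y.
Hydroxyl-bearing residues here: Y13, S18 (2).
Aromatic residues here: Y13, W15, W17 (3).
Y is in both groups, so the 1 Y residue must not be double-counted.
Total = 2 + 3 − 1 = 4.

4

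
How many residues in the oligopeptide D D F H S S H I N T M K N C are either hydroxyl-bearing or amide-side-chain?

5

Hydroxyl-bearing: S, T, Y. Amide-side-chain: N, Q.
Hydroxyl-bearing residues here: S5, S6, T10 (3).
Amide-side-chain residues here: N9, N13 (2).
The two groups share no amino acid, so total = 3 + 2 = 5.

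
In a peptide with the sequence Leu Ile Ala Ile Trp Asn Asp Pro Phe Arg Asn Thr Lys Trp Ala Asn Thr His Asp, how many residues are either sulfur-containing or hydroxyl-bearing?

2

Sulfur-containing: C, M. Hydroxyl-bearing: S, T, Y.
Sulfur-containing residues here: none (0).
Hydroxyl-bearing residues here: Thr12, Thr17 (2).
The two groups share no amino acid, so total = 0 + 2 = 2.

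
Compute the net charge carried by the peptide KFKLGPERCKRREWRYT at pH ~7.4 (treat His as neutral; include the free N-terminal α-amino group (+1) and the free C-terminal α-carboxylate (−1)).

At pH ~7.4 the Lys and Arg side chains are protonated (+1), the Asp and Glu side chains are deprotonated (−1), and with His taken as neutral all other side chains carry no charge.
Positive (K, R): K1, K3, R8, K10, R11, R12, R15 → +7.
Negative (D, E): E7, E13 → −2.
The N-terminus (+1) and C-terminus (−1) cancel.
Net charge = (+7) + (−2) = +5.

+5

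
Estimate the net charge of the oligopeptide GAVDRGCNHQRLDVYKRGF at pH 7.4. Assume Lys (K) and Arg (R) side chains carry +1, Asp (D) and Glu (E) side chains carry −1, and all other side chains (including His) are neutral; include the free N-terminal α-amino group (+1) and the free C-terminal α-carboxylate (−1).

+2

Positive (K, R): R5, R11, K16, R17 → +4.
Negative (D, E): D4, D13 → −2.
The N-terminus (+1) and C-terminus (−1) cancel.
Net charge = (+4) + (−2) = +2.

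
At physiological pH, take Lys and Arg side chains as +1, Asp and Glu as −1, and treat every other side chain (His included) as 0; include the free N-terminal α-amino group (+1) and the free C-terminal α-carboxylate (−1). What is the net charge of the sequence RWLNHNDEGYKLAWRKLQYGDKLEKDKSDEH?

Positive (K, R): R1, K11, R15, K16, K22, K25, K27 → +7.
Negative (D, E): D7, E8, D21, E24, D26, D29, E30 → −7.
The N-terminus (+1) and C-terminus (−1) cancel.
Net charge = (+7) + (−7) = 0.

0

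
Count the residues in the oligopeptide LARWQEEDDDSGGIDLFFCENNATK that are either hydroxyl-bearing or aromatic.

5

Hydroxyl-bearing: S, T, Y. Aromatic: F, W, Y.
Hydroxyl-bearing residues here: S11, T24 (2).
Aromatic residues here: W4, F17, F18 (3).
(Y belongs to both groups, but none appear in this sequence.) Total = 2 + 3 = 5.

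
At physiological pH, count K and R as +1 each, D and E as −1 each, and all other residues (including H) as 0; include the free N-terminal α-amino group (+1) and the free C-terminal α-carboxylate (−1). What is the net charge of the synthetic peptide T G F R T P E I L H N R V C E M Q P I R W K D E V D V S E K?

Positive (K, R): R4, R12, R20, K22, K30 → +5.
Negative (D, E): E7, E15, D23, E24, D26, E29 → −6.
The N-terminus (+1) and C-terminus (−1) cancel.
Net charge = (+5) + (−6) = −1.

-1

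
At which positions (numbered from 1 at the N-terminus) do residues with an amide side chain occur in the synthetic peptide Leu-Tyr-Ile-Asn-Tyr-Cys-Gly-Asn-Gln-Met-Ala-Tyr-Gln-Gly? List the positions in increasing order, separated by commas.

4, 8, 9, 13

Asparagine (N) and glutamine (Q) have uncharged amide side chains.
Matching residues: Asn4, Asn8, Gln9, Gln13.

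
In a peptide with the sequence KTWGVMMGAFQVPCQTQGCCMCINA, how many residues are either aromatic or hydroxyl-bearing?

Aromatic: F, W, Y. Hydroxyl-bearing: S, T, Y.
Aromatic residues here: W3, F10 (2).
Hydroxyl-bearing residues here: T2, T16 (2).
(Y belongs to both groups, but none appear in this sequence.) Total = 2 + 2 = 4.

4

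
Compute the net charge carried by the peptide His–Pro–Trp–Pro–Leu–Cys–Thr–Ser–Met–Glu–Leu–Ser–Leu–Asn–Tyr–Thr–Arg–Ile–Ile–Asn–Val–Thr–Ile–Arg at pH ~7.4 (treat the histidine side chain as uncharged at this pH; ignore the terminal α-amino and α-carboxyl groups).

Near pH 7.4, K and R contribute +1 each, D and E contribute −1 each, and every other side chain (His included, as stated) is uncharged.
Positive (K, R): Arg17, Arg24 → +2.
Negative (D, E): Glu10 → −1.
Net charge = (+2) + (−1) = +1.

+1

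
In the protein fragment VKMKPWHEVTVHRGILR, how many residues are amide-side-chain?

Only N (asparagine) and Q (glutamine) carry a side-chain carboxamide.
None of the 17 residues belong to this group.

0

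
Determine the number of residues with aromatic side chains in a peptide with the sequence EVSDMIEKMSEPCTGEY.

1

The aromatic amino acids are Phe (F, benzyl), Trp (W, indole), and Tyr (Y, phenol).
Matching residues: Y17.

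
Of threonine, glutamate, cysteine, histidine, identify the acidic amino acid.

glutamate

Aspartate (D) and glutamate (E) have carboxylic-acid side chains and are the acidic amino acids.
Of the listed options, only glutamate belongs to this group.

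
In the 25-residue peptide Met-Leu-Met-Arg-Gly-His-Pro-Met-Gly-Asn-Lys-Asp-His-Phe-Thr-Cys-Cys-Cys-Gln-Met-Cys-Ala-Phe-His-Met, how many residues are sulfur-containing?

9

Only Cys (C) and Met (M) have a sulfur atom in the side chain.
Matching residues: Met1, Met3, Met8, Cys16, Cys17, Cys18, Met20, Cys21, Met25.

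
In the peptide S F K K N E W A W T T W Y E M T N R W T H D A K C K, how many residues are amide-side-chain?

2

The amide-side-chain residues are Asn (N) and Gln (Q).
Matching residues: N5, N17.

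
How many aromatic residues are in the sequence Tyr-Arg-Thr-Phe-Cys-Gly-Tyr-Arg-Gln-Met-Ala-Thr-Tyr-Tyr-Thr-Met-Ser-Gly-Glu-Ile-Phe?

Phenylalanine (F), tryptophan (W), and tyrosine (Y) have aromatic ring side chains.
Matching residues: Tyr1, Phe4, Tyr7, Tyr13, Tyr14, Phe21.

6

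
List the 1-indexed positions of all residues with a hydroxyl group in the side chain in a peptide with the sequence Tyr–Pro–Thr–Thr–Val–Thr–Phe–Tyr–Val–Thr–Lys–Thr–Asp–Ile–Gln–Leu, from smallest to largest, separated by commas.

1, 3, 4, 6, 8, 10, 12

The –OH-bearing residues are Ser, Thr (aliphatic alcohols), and Tyr (phenol).
Matching residues: Tyr1, Thr3, Thr4, Thr6, Tyr8, Thr10, Thr12.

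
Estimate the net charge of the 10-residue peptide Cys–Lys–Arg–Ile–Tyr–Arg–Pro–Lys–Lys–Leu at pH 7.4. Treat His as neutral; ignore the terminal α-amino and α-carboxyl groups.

+5

The side chains ionized at physiological pH are Lys/Arg (+1) and Asp/Glu (−1); with His treated as neutral, nothing else contributes.
Positive (K, R): Lys2, Arg3, Arg6, Lys8, Lys9 → +5.
Negative (D, E): none → −0.
Net charge = (+5) + (−0) = +5.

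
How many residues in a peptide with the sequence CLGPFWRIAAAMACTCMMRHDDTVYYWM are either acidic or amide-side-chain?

Acidic: D, E. Amide-side-chain: N, Q.
Acidic residues here: D21, D22 (2).
Amide-side-chain residues here: none (0).
The two groups share no amino acid, so total = 2 + 0 = 2.

2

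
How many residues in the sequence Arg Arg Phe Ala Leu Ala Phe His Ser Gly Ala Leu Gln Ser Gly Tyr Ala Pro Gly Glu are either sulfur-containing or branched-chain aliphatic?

2

Sulfur-containing: C, M. Branched-chain aliphatic: I, L, V.
Sulfur-containing residues here: none (0).
Branched-chain aliphatic residues here: Leu5, Leu12 (2).
The two groups share no amino acid, so total = 0 + 2 = 2.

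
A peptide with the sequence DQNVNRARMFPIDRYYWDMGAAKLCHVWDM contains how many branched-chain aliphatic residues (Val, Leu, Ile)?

Matching residues: V4, I12, L24, V27.

4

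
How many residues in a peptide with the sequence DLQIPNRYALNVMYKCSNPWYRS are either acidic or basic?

4

Acidic: D, E. Basic: H, K, R.
Acidic residues here: D1 (1).
Basic residues here: R7, K15, R22 (3).
The two groups share no amino acid, so total = 1 + 3 = 4.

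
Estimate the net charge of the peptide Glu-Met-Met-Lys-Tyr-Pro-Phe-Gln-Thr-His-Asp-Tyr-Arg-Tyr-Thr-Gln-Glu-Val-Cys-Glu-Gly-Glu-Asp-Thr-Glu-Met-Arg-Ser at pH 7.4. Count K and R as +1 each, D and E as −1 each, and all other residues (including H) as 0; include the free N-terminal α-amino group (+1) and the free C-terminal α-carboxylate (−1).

-4

Positive (K, R): Lys4, Arg13, Arg27 → +3.
Negative (D, E): Glu1, Asp11, Glu17, Glu20, Glu22, Asp23, Glu25 → −7.
The N-terminus (+1) and C-terminus (−1) cancel.
Net charge = (+3) + (−7) = −4.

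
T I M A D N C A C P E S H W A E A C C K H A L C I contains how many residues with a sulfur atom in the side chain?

6

Only Cys (C) and Met (M) have a sulfur atom in the side chain.
Matching residues: M3, C7, C9, C18, C19, C24.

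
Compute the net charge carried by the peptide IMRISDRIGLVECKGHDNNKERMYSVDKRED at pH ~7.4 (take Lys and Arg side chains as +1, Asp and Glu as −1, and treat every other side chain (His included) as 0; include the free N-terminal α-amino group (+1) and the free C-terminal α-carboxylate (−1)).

Positive (K, R): R3, R7, K14, K20, R22, K28, R29 → +7.
Negative (D, E): D6, E12, D17, E21, D27, E30, D31 → −7.
The N-terminus (+1) and C-terminus (−1) cancel.
Net charge = (+7) + (−7) = 0.

0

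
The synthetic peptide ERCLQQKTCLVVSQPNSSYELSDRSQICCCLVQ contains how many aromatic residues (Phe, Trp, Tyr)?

1

Matching residues: Y19.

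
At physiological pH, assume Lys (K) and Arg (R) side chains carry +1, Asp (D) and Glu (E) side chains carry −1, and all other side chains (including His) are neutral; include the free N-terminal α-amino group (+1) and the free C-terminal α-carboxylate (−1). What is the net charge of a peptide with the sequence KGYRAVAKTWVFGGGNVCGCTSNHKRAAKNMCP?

Positive (K, R): K1, R4, K8, K25, R26, K29 → +6.
Negative (D, E): none → −0.
The N-terminus (+1) and C-terminus (−1) cancel.
Net charge = (+6) + (−0) = +6.

+6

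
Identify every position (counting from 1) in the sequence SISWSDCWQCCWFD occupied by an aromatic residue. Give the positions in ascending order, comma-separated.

4, 8, 12, 13

Phenylalanine (F), tryptophan (W), and tyrosine (Y) have aromatic ring side chains.
Matching residues: W4, W8, W12, F13.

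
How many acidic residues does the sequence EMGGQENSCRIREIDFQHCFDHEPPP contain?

Only D (aspartate) and E (glutamate) carry a side-chain carboxylic acid.
Matching residues: E1, E6, E13, D15, D21, E23.

6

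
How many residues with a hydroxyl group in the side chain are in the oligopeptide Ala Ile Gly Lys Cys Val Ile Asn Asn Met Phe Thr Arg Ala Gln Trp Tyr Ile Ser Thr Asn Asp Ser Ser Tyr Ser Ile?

8

The –OH-bearing residues are Ser, Thr (aliphatic alcohols), and Tyr (phenol).
Matching residues: Thr12, Tyr17, Ser19, Thr20, Ser23, Ser24, Tyr25, Ser26.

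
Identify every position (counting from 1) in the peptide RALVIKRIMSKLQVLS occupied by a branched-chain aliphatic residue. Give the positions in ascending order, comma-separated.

3, 4, 5, 8, 12, 14, 15

V, L, and I make up the branched-chain aliphatic group.
Matching residues: L3, V4, I5, I8, L12, V14, L15.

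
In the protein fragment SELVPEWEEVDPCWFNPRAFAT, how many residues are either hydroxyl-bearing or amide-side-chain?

3

Hydroxyl-bearing: S, T, Y. Amide-side-chain: N, Q.
Hydroxyl-bearing residues here: S1, T22 (2).
Amide-side-chain residues here: N16 (1).
The two groups share no amino acid, so total = 2 + 1 = 3.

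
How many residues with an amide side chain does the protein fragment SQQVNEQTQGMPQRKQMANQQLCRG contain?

10

Asparagine (N) and glutamine (Q) have uncharged amide side chains.
Matching residues: Q2, Q3, N5, Q7, Q9, Q13, Q16, N19, Q20, Q21.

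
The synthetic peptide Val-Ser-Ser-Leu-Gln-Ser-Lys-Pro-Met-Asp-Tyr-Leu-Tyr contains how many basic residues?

1

The basic amino acids are Lys (K), Arg (R), and His (H).
Matching residues: Lys7.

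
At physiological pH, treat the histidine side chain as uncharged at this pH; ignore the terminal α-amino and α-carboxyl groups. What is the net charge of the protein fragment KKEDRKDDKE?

Near pH 7.4, K and R contribute +1 each, D and E contribute −1 each, and every other side chain (His included, as stated) is uncharged.
Positive (K, R): K1, K2, R5, K6, K9 → +5.
Negative (D, E): E3, D4, D7, D8, E10 → −5.
Net charge = (+5) + (−5) = 0.

0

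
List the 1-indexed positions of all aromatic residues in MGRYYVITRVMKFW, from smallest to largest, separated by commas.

4, 5, 13, 14

Phenylalanine (F), tryptophan (W), and tyrosine (Y) have aromatic ring side chains.
Matching residues: Y4, Y5, F13, W14.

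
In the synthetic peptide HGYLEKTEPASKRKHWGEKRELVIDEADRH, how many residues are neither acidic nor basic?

13

Acidic: D, E. Basic: K, R, H. All other residues are neither.
Matching residues: G2, Y3, L4, T7, P9, A10, S11, W16, G17, L22, V23, I24, A27.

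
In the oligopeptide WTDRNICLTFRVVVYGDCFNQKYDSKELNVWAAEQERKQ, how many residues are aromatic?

Phenylalanine (F), tryptophan (W), and tyrosine (Y) have aromatic ring side chains.
Matching residues: W1, F10, Y15, F19, Y23, W31.

6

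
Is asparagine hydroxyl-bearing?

No

Serine (S), threonine (T), and tyrosine (Y) each carry a hydroxyl group on the side chain.
Asparagine is not in this group.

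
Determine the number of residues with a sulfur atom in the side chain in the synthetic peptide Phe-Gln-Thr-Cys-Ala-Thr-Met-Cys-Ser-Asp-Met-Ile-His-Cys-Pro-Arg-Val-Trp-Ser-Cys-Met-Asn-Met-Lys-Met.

Cysteine (C, thiol) and methionine (M, thioether) are the two sulfur-containing amino acids.
Matching residues: Cys4, Met7, Cys8, Met11, Cys14, Cys20, Met21, Met23, Met25.

9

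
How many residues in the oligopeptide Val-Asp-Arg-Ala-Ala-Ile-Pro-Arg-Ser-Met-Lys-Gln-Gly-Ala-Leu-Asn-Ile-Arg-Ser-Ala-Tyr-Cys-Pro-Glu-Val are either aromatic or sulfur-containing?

3

Aromatic: F, W, Y. Sulfur-containing: C, M.
Aromatic residues here: Tyr21 (1).
Sulfur-containing residues here: Met10, Cys22 (2).
The two groups share no amino acid, so total = 1 + 2 = 3.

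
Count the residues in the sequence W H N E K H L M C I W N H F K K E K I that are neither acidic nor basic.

10

Acidic: D, E. Basic: K, R, H. All other residues are neither.
Matching residues: W1, N3, L7, M8, C9, I10, W11, N12, F14, I19.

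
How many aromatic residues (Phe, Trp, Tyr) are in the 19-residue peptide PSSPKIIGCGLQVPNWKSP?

1

Matching residues: W16.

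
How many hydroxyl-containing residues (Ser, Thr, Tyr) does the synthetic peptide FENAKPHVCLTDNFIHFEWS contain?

2

Matching residues: T11, S20.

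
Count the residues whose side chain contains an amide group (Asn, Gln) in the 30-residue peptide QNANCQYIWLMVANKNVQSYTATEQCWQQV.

10

Matching residues: Q1, N2, N4, Q6, N14, N16, Q18, Q25, Q28, Q29.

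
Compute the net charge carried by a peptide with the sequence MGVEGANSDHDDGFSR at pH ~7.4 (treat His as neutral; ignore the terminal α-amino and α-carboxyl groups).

At pH ~7.4 the Lys and Arg side chains are protonated (+1), the Asp and Glu side chains are deprotonated (−1), and with His taken as neutral all other side chains carry no charge.
Positive (K, R): R16 → +1.
Negative (D, E): E4, D9, D11, D12 → −4.
Net charge = (+1) + (−4) = −3.

-3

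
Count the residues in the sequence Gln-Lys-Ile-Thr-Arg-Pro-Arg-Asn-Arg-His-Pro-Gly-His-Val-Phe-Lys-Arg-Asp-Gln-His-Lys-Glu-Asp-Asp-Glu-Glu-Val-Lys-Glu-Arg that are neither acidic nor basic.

11

Acidic: D, E. Basic: K, R, H. All other residues are neither.
Matching residues: Gln1, Ile3, Thr4, Pro6, Asn8, Pro11, Gly12, Val14, Phe15, Gln19, Val27.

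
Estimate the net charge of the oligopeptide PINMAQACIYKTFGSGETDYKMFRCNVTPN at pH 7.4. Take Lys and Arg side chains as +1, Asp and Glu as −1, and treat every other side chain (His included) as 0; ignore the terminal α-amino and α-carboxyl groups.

+1

Positive (K, R): K11, K21, R24 → +3.
Negative (D, E): E17, D19 → −2.
Net charge = (+3) + (−2) = +1.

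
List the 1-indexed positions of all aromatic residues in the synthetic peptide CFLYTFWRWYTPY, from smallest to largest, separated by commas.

F, W, and Y each carry an aromatic ring on the side chain.
Matching residues: F2, Y4, F6, W7, W9, Y10, Y13.

2, 4, 6, 7, 9, 10, 13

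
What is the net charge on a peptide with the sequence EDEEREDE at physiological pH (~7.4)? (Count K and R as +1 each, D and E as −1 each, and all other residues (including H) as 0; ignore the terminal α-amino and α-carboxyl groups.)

-6

Positive (K, R): R5 → +1.
Negative (D, E): E1, D2, E3, E4, E6, D7, E8 → −7.
Net charge = (+1) + (−7) = −6.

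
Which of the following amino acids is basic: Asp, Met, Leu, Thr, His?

His

K, R, and H are the three residues with basic side chains (ε-amine, guanidinium, and imidazole respectively).
Of the listed options, only His belongs to this group.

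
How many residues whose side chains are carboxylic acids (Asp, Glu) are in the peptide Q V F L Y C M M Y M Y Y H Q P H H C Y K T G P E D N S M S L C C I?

2

Matching residues: E24, D25.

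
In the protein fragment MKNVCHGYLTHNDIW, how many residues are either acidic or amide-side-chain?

3

Acidic: D, E. Amide-side-chain: N, Q.
Acidic residues here: D13 (1).
Amide-side-chain residues here: N3, N12 (2).
The two groups share no amino acid, so total = 1 + 2 = 3.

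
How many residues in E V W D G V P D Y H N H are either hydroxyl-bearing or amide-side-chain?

Hydroxyl-bearing: S, T, Y. Amide-side-chain: N, Q.
Hydroxyl-bearing residues here: Y9 (1).
Amide-side-chain residues here: N11 (1).
The two groups share no amino acid, so total = 1 + 1 = 2.

2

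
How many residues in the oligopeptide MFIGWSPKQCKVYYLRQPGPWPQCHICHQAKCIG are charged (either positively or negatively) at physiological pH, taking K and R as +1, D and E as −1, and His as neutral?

4

Charged side chains at pH ~7.4: K, R (positive); D, E (negative).
Matching residues: K8, K11, R16, K31.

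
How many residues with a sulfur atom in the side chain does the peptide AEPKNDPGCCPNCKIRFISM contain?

Cysteine (C, thiol) and methionine (M, thioether) are the two sulfur-containing amino acids.
Matching residues: C9, C10, C13, M20.

4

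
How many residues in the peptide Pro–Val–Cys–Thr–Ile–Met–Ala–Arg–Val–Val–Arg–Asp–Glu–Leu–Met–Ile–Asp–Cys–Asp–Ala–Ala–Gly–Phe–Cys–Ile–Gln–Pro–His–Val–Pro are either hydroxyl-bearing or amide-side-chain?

2

Hydroxyl-bearing: S, T, Y. Amide-side-chain: N, Q.
Hydroxyl-bearing residues here: Thr4 (1).
Amide-side-chain residues here: Gln26 (1).
The two groups share no amino acid, so total = 1 + 1 = 2.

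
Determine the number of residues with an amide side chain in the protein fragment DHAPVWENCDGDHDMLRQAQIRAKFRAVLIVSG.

Asparagine (N) and glutamine (Q) have uncharged amide side chains.
Matching residues: N8, Q18, Q20.

3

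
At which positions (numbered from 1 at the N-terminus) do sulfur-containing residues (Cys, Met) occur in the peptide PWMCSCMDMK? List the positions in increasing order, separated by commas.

Matching residues: M3, C4, C6, M7, M9.

3, 4, 6, 7, 9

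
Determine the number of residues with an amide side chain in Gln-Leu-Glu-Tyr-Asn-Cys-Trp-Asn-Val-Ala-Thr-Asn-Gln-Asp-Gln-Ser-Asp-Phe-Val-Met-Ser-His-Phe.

6

Asparagine (N) and glutamine (Q) have uncharged amide side chains.
Matching residues: Gln1, Asn5, Asn8, Asn12, Gln13, Gln15.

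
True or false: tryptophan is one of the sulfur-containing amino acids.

Only Cys (C) and Met (M) have a sulfur atom in the side chain.
Tryptophan is not in this group.

False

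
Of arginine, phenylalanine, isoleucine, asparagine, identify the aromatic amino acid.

phenylalanine

F, W, and Y each carry an aromatic ring on the side chain.
Of the listed options, only phenylalanine belongs to this group.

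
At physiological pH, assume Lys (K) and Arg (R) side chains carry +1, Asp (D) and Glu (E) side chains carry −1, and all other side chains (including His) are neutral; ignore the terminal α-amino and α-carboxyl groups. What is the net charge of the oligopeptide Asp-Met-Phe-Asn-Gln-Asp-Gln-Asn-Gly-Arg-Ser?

Positive (K, R): Arg10 → +1.
Negative (D, E): Asp1, Asp6 → −2.
Net charge = (+1) + (−2) = −1.

-1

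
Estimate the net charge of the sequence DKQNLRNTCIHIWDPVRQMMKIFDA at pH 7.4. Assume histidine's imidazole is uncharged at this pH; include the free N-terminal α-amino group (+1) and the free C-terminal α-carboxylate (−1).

Near pH 7.4, K and R contribute +1 each, D and E contribute −1 each, and every other side chain (His included, as stated) is uncharged.
Positive (K, R): K2, R6, R17, K21 → +4.
Negative (D, E): D1, D14, D24 → −3.
The N-terminus (+1) and C-terminus (−1) cancel.
Net charge = (+4) + (−3) = +1.

+1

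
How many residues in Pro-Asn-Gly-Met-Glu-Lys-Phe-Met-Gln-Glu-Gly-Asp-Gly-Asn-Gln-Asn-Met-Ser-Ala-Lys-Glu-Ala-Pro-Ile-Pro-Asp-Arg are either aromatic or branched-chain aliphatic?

2

Aromatic: F, W, Y. Branched-chain aliphatic: I, L, V.
Aromatic residues here: Phe7 (1).
Branched-chain aliphatic residues here: Ile24 (1).
The two groups share no amino acid, so total = 1 + 1 = 2.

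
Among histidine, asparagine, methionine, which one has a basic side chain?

histidine

K, R, and H are the three residues with basic side chains (ε-amine, guanidinium, and imidazole respectively).
Of the listed options, only histidine belongs to this group.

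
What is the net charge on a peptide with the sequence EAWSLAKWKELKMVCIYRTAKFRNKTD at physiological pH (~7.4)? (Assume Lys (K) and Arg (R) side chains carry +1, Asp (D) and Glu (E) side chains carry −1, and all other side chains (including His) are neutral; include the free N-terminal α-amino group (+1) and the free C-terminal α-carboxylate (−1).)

+4

Positive (K, R): K7, K9, K12, R18, K21, R23, K25 → +7.
Negative (D, E): E1, E10, D27 → −3.
The N-terminus (+1) and C-terminus (−1) cancel.
Net charge = (+7) + (−3) = +4.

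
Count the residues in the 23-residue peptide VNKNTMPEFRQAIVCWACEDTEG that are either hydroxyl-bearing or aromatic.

4

Hydroxyl-bearing: S, T, Y. Aromatic: F, W, Y.
Hydroxyl-bearing residues here: T5, T21 (2).
Aromatic residues here: F9, W16 (2).
(Y belongs to both groups, but none appear in this sequence.) Total = 2 + 2 = 4.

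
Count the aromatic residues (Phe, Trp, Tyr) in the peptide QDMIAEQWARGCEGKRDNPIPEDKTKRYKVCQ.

2

Matching residues: W8, Y28.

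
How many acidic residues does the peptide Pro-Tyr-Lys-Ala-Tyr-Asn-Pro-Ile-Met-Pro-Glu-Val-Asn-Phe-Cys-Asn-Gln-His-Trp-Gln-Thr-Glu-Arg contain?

2

Only D (aspartate) and E (glutamate) carry a side-chain carboxylic acid.
Matching residues: Glu11, Glu22.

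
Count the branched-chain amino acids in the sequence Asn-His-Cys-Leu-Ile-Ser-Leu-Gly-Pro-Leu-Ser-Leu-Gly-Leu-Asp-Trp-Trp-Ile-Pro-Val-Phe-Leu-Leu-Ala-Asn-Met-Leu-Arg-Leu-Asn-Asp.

12

Valine (V), leucine (L), and isoleucine (I) are the branched-chain amino acids.
Matching residues: Leu4, Ile5, Leu7, Leu10, Leu12, Leu14, Ile18, Val20, Leu22, Leu23, Leu27, Leu29.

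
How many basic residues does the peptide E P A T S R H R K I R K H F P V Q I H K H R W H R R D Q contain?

Lysine (K), arginine (R), and histidine (H) have basic, nitrogen-containing side chains.
Matching residues: R6, H7, R8, K9, R11, K12, H13, H19, K20, H21, R22, H24, R25, R26.

14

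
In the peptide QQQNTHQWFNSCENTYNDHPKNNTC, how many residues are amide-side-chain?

Only N (asparagine) and Q (glutamine) carry a side-chain carboxamide.
Matching residues: Q1, Q2, Q3, N4, Q7, N10, N14, N17, N22, N23.

10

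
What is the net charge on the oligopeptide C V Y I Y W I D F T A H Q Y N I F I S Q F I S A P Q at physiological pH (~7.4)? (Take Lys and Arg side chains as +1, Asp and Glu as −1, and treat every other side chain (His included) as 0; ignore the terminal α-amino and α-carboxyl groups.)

Positive (K, R): none → +0.
Negative (D, E): D8 → −1.
Net charge = (+0) + (−1) = −1.

-1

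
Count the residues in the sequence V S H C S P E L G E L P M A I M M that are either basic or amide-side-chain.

1

Basic: H, K, R. Amide-side-chain: N, Q.
Basic residues here: H3 (1).
Amide-side-chain residues here: none (0).
The two groups share no amino acid, so total = 1 + 0 = 1.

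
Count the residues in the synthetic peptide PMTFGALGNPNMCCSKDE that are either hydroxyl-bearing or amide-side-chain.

Hydroxyl-bearing: S, T, Y. Amide-side-chain: N, Q.
Hydroxyl-bearing residues here: T3, S15 (2).
Amide-side-chain residues here: N9, N11 (2).
The two groups share no amino acid, so total = 2 + 2 = 4.

4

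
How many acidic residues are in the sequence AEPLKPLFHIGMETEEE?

The acidic residues are Asp (D) and Glu (E), whose side chains end in a carboxylate group.
Matching residues: E2, E13, E15, E16, E17.

5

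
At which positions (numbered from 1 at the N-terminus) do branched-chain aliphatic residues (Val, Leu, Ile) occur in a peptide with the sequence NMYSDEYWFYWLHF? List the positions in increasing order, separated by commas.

12

Matching residues: L12.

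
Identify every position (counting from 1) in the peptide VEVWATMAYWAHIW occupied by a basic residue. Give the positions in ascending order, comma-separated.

12

Matching residues: H12.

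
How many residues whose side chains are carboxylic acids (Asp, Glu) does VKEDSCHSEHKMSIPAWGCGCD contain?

Matching residues: E3, D4, E9, D22.

4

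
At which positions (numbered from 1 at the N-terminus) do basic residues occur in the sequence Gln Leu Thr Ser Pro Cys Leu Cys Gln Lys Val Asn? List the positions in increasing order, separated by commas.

The basic amino acids are Lys (K), Arg (R), and His (H).
Matching residues: Lys10.

10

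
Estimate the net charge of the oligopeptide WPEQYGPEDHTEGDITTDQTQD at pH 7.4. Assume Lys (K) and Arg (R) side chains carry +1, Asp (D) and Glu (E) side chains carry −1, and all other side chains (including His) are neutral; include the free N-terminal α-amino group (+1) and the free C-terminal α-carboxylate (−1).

Positive (K, R): none → +0.
Negative (D, E): E3, E8, D9, E12, D14, D18, D22 → −7.
The N-terminus (+1) and C-terminus (−1) cancel.
Net charge = (+0) + (−7) = −7.

-7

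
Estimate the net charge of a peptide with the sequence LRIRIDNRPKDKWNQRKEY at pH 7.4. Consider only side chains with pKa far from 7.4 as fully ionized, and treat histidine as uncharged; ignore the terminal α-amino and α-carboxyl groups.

At pH ~7.4 the Lys and Arg side chains are protonated (+1), the Asp and Glu side chains are deprotonated (−1), and with His taken as neutral all other side chains carry no charge.
Positive (K, R): R2, R4, R8, K10, K12, R16, K17 → +7.
Negative (D, E): D6, D11, E18 → −3.
Net charge = (+7) + (−3) = +4.

+4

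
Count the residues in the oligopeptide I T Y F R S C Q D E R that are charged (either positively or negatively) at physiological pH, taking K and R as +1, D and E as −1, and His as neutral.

4

Charged side chains at pH ~7.4: K, R (positive); D, E (negative).
Matching residues: R5, D9, E10, R11.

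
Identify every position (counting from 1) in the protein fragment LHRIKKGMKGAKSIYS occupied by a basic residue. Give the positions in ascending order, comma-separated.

2, 3, 5, 6, 9, 12

The basic amino acids are Lys (K), Arg (R), and His (H).
Matching residues: H2, R3, K5, K6, K9, K12.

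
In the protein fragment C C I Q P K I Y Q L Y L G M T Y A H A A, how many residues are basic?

Lysine (K), arginine (R), and histidine (H) have basic, nitrogen-containing side chains.
Matching residues: K6, H18.

2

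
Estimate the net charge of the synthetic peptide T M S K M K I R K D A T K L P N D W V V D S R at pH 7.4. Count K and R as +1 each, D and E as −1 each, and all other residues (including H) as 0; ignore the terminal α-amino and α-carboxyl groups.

Positive (K, R): K4, K6, R8, K9, K13, R23 → +6.
Negative (D, E): D10, D17, D21 → −3.
Net charge = (+6) + (−3) = +3.

+3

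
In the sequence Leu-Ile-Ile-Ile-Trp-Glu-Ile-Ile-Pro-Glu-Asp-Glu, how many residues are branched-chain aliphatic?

Valine (V), leucine (L), and isoleucine (I) are the branched-chain amino acids.
Matching residues: Leu1, Ile2, Ile3, Ile4, Ile7, Ile8.

6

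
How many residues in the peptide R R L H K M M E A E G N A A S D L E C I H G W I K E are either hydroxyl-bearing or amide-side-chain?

Hydroxyl-bearing: S, T, Y. Amide-side-chain: N, Q.
Hydroxyl-bearing residues here: S15 (1).
Amide-side-chain residues here: N12 (1).
The two groups share no amino acid, so total = 1 + 1 = 2.

2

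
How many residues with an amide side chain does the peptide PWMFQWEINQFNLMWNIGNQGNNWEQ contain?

10

Asparagine (N) and glutamine (Q) have uncharged amide side chains.
Matching residues: Q5, N9, Q10, N12, N16, N19, Q20, N22, N23, Q26.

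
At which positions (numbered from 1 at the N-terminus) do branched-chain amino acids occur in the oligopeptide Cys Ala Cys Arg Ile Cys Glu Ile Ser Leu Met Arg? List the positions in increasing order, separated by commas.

Valine (V), leucine (L), and isoleucine (I) are the branched-chain amino acids.
Matching residues: Ile5, Ile8, Leu10.

5, 8, 10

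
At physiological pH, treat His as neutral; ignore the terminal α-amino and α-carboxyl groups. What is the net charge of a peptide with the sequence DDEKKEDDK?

-3

The side chains ionized at physiological pH are Lys/Arg (+1) and Asp/Glu (−1); with His treated as neutral, nothing else contributes.
Positive (K, R): K4, K5, K9 → +3.
Negative (D, E): D1, D2, E3, E6, D7, D8 → −6.
Net charge = (+3) + (−6) = −3.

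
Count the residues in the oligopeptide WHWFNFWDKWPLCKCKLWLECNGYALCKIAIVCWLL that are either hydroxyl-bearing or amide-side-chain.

3

Hydroxyl-bearing: S, T, Y. Amide-side-chain: N, Q.
Hydroxyl-bearing residues here: Y24 (1).
Amide-side-chain residues here: N5, N22 (2).
The two groups share no amino acid, so total = 1 + 2 = 3.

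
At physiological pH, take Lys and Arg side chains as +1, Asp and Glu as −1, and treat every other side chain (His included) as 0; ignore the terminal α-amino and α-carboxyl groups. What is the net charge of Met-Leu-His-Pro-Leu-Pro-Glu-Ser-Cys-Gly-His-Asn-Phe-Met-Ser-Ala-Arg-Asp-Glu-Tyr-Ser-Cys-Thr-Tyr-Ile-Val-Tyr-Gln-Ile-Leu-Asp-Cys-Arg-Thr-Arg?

-1

Positive (K, R): Arg17, Arg33, Arg35 → +3.
Negative (D, E): Glu7, Asp18, Glu19, Asp31 → −4.
Net charge = (+3) + (−4) = −1.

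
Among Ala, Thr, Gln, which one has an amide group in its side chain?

The amide-side-chain residues are Asn (N) and Gln (Q).
Of the listed options, only Gln belongs to this group.

Gln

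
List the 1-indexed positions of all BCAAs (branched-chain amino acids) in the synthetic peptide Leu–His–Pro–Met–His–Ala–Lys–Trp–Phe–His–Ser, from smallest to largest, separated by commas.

The BCAAs are Val, Leu, and Ile — aliphatic side chains with a branch point.
Matching residues: Leu1.

1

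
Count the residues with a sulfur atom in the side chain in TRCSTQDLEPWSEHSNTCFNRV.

2

The sulfur-bearing residues are cysteine (–SH) and methionine (–S–CH₃).
Matching residues: C3, C18.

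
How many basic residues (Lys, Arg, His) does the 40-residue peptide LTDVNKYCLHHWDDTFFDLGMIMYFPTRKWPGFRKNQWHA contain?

8

Matching residues: K6, H10, H11, R28, K29, R34, K35, H39.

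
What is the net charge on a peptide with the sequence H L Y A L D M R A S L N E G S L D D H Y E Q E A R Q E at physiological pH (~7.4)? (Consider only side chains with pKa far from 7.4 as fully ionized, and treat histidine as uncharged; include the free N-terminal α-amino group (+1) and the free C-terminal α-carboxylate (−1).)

-5

Near pH 7.4, K and R contribute +1 each, D and E contribute −1 each, and every other side chain (His included, as stated) is uncharged.
Positive (K, R): R8, R25 → +2.
Negative (D, E): D6, E13, D17, D18, E21, E23, E27 → −7.
The N-terminus (+1) and C-terminus (−1) cancel.
Net charge = (+2) + (−7) = −5.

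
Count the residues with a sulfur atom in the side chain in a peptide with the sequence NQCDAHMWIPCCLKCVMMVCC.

9

Only Cys (C) and Met (M) have a sulfur atom in the side chain.
Matching residues: C3, M7, C11, C12, C15, M17, M18, C20, C21.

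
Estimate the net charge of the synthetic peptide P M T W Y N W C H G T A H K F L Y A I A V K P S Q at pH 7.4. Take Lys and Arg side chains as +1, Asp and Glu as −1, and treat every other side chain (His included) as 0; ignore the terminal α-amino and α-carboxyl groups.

Positive (K, R): K14, K22 → +2.
Negative (D, E): none → −0.
Net charge = (+2) + (−0) = +2.

+2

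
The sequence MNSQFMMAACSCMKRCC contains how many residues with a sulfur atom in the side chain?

8

Only Cys (C) and Met (M) have a sulfur atom in the side chain.
Matching residues: M1, M6, M7, C10, C12, M13, C16, C17.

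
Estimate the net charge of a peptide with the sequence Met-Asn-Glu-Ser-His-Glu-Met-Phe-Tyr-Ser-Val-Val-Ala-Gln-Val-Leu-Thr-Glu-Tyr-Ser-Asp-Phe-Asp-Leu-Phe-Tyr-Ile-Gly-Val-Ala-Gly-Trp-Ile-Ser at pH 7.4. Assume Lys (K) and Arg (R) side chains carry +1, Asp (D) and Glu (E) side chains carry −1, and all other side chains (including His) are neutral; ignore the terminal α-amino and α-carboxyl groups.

-5

Positive (K, R): none → +0.
Negative (D, E): Glu3, Glu6, Glu18, Asp21, Asp23 → −5.
Net charge = (+0) + (−5) = −5.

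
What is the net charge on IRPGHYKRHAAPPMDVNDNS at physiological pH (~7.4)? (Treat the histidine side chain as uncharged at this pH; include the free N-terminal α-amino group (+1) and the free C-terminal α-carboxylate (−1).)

At pH ~7.4 the Lys and Arg side chains are protonated (+1), the Asp and Glu side chains are deprotonated (−1), and with His taken as neutral all other side chains carry no charge.
Positive (K, R): R2, K7, R8 → +3.
Negative (D, E): D15, D18 → −2.
The N-terminus (+1) and C-terminus (−1) cancel.
Net charge = (+3) + (−2) = +1.

+1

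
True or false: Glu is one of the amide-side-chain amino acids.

False

The amide-side-chain residues are Asn (N) and Gln (Q).
Glutamate is not in this group.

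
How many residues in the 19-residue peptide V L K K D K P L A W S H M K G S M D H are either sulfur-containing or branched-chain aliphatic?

5

Sulfur-containing: C, M. Branched-chain aliphatic: I, L, V.
Sulfur-containing residues here: M13, M17 (2).
Branched-chain aliphatic residues here: V1, L2, L8 (3).
The two groups share no amino acid, so total = 2 + 3 = 5.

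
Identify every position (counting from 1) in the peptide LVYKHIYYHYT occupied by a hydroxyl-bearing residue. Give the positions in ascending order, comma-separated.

3, 7, 8, 10, 11

S, T, and Y are the three residues with a side-chain hydroxyl.
Matching residues: Y3, Y7, Y8, Y10, T11.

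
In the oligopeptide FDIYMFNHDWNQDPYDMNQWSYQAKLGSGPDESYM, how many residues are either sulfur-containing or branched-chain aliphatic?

Sulfur-containing: C, M. Branched-chain aliphatic: I, L, V.
Sulfur-containing residues here: M5, M17, M35 (3).
Branched-chain aliphatic residues here: I3, L26 (2).
The two groups share no amino acid, so total = 3 + 2 = 5.

5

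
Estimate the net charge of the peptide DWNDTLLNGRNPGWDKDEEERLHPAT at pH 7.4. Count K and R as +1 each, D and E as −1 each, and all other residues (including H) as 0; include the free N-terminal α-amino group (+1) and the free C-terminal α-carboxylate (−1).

-4

Positive (K, R): R10, K16, R21 → +3.
Negative (D, E): D1, D4, D15, D17, E18, E19, E20 → −7.
The N-terminus (+1) and C-terminus (−1) cancel.
Net charge = (+3) + (−7) = −4.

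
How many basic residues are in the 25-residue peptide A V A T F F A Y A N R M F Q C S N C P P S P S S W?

1

Lysine (K), arginine (R), and histidine (H) have basic, nitrogen-containing side chains.
Matching residues: R11.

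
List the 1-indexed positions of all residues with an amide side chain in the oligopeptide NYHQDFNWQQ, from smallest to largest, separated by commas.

1, 4, 7, 9, 10

Asparagine (N) and glutamine (Q) have uncharged amide side chains.
Matching residues: N1, Q4, N7, Q9, Q10.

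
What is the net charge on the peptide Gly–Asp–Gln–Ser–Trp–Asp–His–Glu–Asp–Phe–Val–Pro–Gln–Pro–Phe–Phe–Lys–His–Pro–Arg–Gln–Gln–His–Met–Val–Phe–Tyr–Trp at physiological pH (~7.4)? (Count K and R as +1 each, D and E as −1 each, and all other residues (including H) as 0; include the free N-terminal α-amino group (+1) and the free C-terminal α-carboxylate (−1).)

Positive (K, R): Lys17, Arg20 → +2.
Negative (D, E): Asp2, Asp6, Glu8, Asp9 → −4.
The N-terminus (+1) and C-terminus (−1) cancel.
Net charge = (+2) + (−4) = −2.

-2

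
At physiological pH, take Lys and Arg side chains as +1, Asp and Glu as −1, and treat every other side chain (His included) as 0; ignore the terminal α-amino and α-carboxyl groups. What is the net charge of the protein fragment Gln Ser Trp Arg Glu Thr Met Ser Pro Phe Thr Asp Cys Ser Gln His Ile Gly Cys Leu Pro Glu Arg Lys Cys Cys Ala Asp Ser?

Positive (K, R): Arg4, Arg23, Lys24 → +3.
Negative (D, E): Glu5, Asp12, Glu22, Asp28 → −4.
Net charge = (+3) + (−4) = −1.

-1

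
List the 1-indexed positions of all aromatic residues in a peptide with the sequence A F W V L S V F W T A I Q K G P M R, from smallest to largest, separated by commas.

The aromatic amino acids are Phe (F, benzyl), Trp (W, indole), and Tyr (Y, phenol).
Matching residues: F2, W3, F8, W9.

2, 3, 8, 9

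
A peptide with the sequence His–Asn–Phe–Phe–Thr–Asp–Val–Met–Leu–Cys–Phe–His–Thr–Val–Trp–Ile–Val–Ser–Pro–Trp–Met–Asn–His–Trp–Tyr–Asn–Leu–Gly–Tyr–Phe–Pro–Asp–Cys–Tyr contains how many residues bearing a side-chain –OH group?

The –OH-bearing residues are Ser, Thr (aliphatic alcohols), and Tyr (phenol).
Matching residues: Thr5, Thr13, Ser18, Tyr25, Tyr29, Tyr34.

6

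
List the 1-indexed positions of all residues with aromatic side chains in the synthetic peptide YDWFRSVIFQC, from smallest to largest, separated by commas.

1, 3, 4, 9

The aromatic amino acids are Phe (F, benzyl), Trp (W, indole), and Tyr (Y, phenol).
Matching residues: Y1, W3, F4, F9.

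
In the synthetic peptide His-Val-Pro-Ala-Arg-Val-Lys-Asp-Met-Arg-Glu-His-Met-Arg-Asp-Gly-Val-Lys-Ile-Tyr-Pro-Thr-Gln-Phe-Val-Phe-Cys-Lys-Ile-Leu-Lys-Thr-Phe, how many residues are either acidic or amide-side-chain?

4

Acidic: D, E. Amide-side-chain: N, Q.
Acidic residues here: Asp8, Glu11, Asp15 (3).
Amide-side-chain residues here: Gln23 (1).
The two groups share no amino acid, so total = 3 + 1 = 4.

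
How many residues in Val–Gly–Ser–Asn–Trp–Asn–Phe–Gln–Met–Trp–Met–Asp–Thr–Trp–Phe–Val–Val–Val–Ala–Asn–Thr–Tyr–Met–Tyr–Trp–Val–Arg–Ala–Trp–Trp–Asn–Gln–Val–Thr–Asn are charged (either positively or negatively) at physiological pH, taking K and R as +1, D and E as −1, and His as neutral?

Charged side chains at pH ~7.4: K, R (positive); D, E (negative).
Matching residues: Asp12, Arg27.

2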